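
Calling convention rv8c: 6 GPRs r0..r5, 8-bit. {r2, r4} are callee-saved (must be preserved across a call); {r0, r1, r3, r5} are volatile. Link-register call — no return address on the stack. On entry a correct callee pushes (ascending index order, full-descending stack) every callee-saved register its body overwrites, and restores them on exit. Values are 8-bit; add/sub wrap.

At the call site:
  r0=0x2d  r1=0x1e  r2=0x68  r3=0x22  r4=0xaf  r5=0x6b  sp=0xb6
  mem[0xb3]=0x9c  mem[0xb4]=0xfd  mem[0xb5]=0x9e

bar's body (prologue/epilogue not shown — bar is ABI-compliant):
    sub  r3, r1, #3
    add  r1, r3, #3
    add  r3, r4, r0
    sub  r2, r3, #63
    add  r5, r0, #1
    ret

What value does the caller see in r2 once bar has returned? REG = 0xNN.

REG = 0x68

prologue: push r2 → mem[0xb5]=0x68, sp=0xb5
body[0] sub  r3, r1, #3 → r3=0x1b
body[1] add  r1, r3, #3 → r1=0x1e
body[2] add  r3, r4, r0 → r3=0xdc
body[3] sub  r2, r3, #63 → r2=0x9d
body[4] add  r5, r0, #1 → r5=0x2e
epilogue: pop r2=0x68, sp=0xb6
r2 is callee-saved → restored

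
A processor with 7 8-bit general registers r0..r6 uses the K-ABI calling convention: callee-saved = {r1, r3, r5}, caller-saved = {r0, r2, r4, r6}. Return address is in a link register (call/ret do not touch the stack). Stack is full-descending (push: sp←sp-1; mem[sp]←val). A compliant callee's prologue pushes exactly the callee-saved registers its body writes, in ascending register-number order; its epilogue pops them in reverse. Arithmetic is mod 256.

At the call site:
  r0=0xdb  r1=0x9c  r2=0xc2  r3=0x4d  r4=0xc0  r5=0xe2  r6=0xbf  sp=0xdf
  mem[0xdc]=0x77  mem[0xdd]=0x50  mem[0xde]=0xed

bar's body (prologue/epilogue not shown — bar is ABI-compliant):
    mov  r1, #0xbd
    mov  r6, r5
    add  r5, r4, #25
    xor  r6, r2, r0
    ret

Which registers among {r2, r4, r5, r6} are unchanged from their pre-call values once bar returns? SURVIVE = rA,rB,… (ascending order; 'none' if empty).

SURVIVE = r2,r4,r5

prologue: push r1 -> mem[0xde]=0x9c, sp=0xde
prologue: push r5 -> mem[0xdd]=0xe2, sp=0xdd
body[0] mov  r1, #0xbd -> r1=0xbd
body[1] mov  r6, r5 -> r6=0xe2
body[2] add  r5, r4, #25 -> r5=0xd9
body[3] xor  r6, r2, r0 -> r6=0x19
epilogue: pop r5=0xe2, sp=0xde
epilogue: pop r1=0x9c, sp=0xdf
r2: caller-saved, written=False
r4: caller-saved, written=False
r5: callee-saved, written=True
r6: caller-saved, written=True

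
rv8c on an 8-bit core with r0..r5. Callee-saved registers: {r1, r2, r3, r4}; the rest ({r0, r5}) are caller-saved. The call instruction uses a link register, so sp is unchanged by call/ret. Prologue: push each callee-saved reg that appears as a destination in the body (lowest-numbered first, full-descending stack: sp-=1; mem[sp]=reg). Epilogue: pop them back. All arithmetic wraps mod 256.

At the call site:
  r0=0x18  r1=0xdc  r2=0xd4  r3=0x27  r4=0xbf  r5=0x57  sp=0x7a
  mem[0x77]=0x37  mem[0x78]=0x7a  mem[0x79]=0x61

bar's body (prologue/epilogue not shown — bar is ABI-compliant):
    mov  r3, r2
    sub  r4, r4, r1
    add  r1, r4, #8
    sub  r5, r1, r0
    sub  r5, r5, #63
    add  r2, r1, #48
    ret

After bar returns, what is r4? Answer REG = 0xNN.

prologue: push r1 → mem[0x79]=0xdc, sp=0x79
prologue: push r2 → mem[0x78]=0xd4, sp=0x78
prologue: push r3 → mem[0x77]=0x27, sp=0x77
prologue: push r4 → mem[0x76]=0xbf, sp=0x76
body[0] mov  r3, r2 → r3=0xd4
body[1] sub  r4, r4, r1 → r4=0xe3
body[2] add  r1, r4, #8 → r1=0xeb
body[3] sub  r5, r1, r0 → r5=0xd3
body[4] sub  r5, r5, #63 → r5=0x94
body[5] add  r2, r1, #48 → r2=0x1b
epilogue: pop r4=0xbf, sp=0x77
epilogue: pop r3=0x27, sp=0x78
epilogue: pop r2=0xd4, sp=0x79
epilogue: pop r1=0xdc, sp=0x7a
r4 is callee-saved → restored

REG = 0xbf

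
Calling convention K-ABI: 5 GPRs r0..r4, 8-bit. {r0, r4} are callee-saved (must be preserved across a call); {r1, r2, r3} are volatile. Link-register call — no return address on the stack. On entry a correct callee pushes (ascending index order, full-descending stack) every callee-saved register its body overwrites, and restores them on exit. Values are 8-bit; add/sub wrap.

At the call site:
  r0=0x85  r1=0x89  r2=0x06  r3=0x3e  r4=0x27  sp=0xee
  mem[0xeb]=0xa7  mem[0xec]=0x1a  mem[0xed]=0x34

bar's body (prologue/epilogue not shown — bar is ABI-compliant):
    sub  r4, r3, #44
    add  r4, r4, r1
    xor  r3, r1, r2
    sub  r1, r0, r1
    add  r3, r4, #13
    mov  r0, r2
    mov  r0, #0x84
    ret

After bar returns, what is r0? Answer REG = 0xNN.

REG = 0x85

prologue: push r0 → mem[0xed]=0x85, sp=0xed
prologue: push r4 → mem[0xec]=0x27, sp=0xec
body[0] sub  r4, r3, #44 → r4=0x12
body[1] add  r4, r4, r1 → r4=0x9b
body[2] xor  r3, r1, r2 → r3=0x8f
body[3] sub  r1, r0, r1 → r1=0xfc
body[4] add  r3, r4, #13 → r3=0xa8
body[5] mov  r0, r2 → r0=0x06
body[6] mov  r0, #0x84 → r0=0x84
epilogue: pop r4=0x27, sp=0xed
epilogue: pop r0=0x85, sp=0xee
r0 is callee-saved → restored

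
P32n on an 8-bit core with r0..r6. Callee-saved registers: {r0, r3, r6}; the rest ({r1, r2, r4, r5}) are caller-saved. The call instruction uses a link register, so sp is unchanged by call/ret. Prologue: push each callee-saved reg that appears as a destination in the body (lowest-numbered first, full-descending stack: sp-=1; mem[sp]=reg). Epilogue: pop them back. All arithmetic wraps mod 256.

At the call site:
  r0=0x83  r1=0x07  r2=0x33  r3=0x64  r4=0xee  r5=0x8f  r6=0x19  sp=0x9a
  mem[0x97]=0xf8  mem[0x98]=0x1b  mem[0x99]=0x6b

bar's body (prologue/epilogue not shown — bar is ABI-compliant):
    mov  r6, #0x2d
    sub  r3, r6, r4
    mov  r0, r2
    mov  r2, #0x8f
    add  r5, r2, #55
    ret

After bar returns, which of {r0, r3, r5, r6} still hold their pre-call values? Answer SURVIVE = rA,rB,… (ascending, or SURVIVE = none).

SURVIVE = r0,r3,r6

prologue: push r0 -> mem[0x99]=0x83, sp=0x99
prologue: push r3 -> mem[0x98]=0x64, sp=0x98
prologue: push r6 -> mem[0x97]=0x19, sp=0x97
body[0] mov  r6, #0x2d -> r6=0x2d
body[1] sub  r3, r6, r4 -> r3=0x3f
body[2] mov  r0, r2 -> r0=0x33
body[3] mov  r2, #0x8f -> r2=0x8f
body[4] add  r5, r2, #55 -> r5=0xc6
epilogue: pop r6=0x19, sp=0x98
epilogue: pop r3=0x64, sp=0x99
epilogue: pop r0=0x83, sp=0x9a
r0: callee-saved, written=True
r3: callee-saved, written=True
r5: caller-saved, written=True
r6: callee-saved, written=True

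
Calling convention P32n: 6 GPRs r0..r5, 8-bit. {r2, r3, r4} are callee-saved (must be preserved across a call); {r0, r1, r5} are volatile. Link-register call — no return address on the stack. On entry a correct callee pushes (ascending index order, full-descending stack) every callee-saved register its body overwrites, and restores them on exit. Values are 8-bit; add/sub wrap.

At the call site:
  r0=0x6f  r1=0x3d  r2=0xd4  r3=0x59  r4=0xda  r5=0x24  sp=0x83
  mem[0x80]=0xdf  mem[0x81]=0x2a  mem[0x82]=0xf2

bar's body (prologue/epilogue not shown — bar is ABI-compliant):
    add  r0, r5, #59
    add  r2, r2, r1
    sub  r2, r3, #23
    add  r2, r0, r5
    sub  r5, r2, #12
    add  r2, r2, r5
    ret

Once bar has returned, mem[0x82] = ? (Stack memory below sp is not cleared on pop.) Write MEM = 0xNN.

prologue: push r2 → mem[0x82]=0xd4, sp=0x82
body[0] add  r0, r5, #59 → r0=0x5f
body[1] add  r2, r2, r1 → r2=0x11
body[2] sub  r2, r3, #23 → r2=0x42
body[3] add  r2, r0, r5 → r2=0x83
body[4] sub  r5, r2, #12 → r5=0x77
body[5] add  r2, r2, r5 → r2=0xfa
epilogue: pop r2=0xd4, sp=0x83
prologue pushed ['r2'] at ['0x82']

MEM = 0xd4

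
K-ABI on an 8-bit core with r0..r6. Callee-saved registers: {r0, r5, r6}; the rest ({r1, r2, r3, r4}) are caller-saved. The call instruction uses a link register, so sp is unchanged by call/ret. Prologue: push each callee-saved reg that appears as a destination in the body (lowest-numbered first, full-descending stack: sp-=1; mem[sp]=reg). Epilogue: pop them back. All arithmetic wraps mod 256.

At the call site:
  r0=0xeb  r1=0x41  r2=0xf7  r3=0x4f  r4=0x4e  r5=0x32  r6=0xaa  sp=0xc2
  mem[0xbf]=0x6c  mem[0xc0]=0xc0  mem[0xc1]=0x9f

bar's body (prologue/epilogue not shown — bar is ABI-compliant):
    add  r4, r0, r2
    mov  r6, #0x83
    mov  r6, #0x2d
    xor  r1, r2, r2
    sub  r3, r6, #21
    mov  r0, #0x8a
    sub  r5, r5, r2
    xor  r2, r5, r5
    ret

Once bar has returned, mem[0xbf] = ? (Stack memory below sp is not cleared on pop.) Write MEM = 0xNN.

MEM = 0xaa

prologue: push r0 -> mem[0xc1]=0xeb, sp=0xc1
prologue: push r5 -> mem[0xc0]=0x32, sp=0xc0
prologue: push r6 -> mem[0xbf]=0xaa, sp=0xbf
body[0] add  r4, r0, r2 -> r4=0xe2
body[1] mov  r6, #0x83 -> r6=0x83
body[2] mov  r6, #0x2d -> r6=0x2d
body[3] xor  r1, r2, r2 -> r1=0x00
body[4] sub  r3, r6, #21 -> r3=0x18
body[5] mov  r0, #0x8a -> r0=0x8a
body[6] sub  r5, r5, r2 -> r5=0x3b
body[7] xor  r2, r5, r5 -> r2=0x00
epilogue: pop r6=0xaa, sp=0xc0
epilogue: pop r5=0x32, sp=0xc1
epilogue: pop r0=0xeb, sp=0xc2
prologue pushed ['r0', 'r5', 'r6'] at ['0xc1', '0xc0', '0xbf']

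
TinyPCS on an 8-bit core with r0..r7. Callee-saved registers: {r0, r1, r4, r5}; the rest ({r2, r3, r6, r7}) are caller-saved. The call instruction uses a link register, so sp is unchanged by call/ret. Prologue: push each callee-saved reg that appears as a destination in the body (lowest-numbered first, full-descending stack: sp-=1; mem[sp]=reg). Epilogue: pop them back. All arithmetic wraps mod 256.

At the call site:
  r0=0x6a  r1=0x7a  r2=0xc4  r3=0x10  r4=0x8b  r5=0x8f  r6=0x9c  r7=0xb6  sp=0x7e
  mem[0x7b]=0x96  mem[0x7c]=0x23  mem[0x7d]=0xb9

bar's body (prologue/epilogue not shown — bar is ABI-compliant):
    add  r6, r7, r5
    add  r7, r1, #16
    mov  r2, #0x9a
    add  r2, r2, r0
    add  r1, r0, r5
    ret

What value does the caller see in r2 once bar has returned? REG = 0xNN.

REG = 0x04

prologue: push r1 → mem[0x7d]=0x7a, sp=0x7d
body[0] add  r6, r7, r5 → r6=0x45
body[1] add  r7, r1, #16 → r7=0x8a
body[2] mov  r2, #0x9a → r2=0x9a
body[3] add  r2, r2, r0 → r2=0x04
body[4] add  r1, r0, r5 → r1=0xf9
epilogue: pop r1=0x7a, sp=0x7e
r2 is caller-saved → body value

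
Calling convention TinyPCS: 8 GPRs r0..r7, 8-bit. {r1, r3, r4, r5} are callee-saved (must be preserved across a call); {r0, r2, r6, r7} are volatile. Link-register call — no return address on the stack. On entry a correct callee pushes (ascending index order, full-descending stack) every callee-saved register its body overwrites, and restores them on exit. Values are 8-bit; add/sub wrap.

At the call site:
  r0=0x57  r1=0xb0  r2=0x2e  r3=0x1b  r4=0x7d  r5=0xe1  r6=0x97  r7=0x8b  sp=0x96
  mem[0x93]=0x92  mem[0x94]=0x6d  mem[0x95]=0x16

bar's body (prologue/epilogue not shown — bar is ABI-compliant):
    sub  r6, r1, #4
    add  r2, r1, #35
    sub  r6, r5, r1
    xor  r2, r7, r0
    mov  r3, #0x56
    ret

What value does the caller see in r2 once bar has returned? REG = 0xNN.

REG = 0xdc

prologue: push r3 → mem[0x95]=0x1b, sp=0x95
body[0] sub  r6, r1, #4 → r6=0xac
body[1] add  r2, r1, #35 → r2=0xd3
body[2] sub  r6, r5, r1 → r6=0x31
body[3] xor  r2, r7, r0 → r2=0xdc
body[4] mov  r3, #0x56 → r3=0x56
epilogue: pop r3=0x1b, sp=0x96
r2 is caller-saved → body value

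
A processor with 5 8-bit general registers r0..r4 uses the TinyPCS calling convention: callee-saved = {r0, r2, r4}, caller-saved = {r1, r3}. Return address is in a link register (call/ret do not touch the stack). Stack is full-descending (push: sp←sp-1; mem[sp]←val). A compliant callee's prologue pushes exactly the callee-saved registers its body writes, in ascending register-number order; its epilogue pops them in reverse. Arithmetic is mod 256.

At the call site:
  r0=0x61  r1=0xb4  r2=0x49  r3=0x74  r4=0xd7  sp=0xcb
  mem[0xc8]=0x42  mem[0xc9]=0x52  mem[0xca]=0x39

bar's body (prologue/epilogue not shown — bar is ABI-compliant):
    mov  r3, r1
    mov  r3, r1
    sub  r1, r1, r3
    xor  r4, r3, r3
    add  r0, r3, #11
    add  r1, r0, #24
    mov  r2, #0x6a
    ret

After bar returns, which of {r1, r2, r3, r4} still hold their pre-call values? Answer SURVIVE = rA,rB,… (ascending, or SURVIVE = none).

SURVIVE = r2,r4

prologue: push r0 -> mem[0xca]=0x61, sp=0xca
prologue: push r2 -> mem[0xc9]=0x49, sp=0xc9
prologue: push r4 -> mem[0xc8]=0xd7, sp=0xc8
body[0] mov  r3, r1 -> r3=0xb4
body[1] mov  r3, r1 -> r3=0xb4
body[2] sub  r1, r1, r3 -> r1=0x00
body[3] xor  r4, r3, r3 -> r4=0x00
body[4] add  r0, r3, #11 -> r0=0xbf
body[5] add  r1, r0, #24 -> r1=0xd7
body[6] mov  r2, #0x6a -> r2=0x6a
epilogue: pop r4=0xd7, sp=0xc9
epilogue: pop r2=0x49, sp=0xca
epilogue: pop r0=0x61, sp=0xcb
r1: caller-saved, written=True
r2: callee-saved, written=True
r3: caller-saved, written=True
r4: callee-saved, written=True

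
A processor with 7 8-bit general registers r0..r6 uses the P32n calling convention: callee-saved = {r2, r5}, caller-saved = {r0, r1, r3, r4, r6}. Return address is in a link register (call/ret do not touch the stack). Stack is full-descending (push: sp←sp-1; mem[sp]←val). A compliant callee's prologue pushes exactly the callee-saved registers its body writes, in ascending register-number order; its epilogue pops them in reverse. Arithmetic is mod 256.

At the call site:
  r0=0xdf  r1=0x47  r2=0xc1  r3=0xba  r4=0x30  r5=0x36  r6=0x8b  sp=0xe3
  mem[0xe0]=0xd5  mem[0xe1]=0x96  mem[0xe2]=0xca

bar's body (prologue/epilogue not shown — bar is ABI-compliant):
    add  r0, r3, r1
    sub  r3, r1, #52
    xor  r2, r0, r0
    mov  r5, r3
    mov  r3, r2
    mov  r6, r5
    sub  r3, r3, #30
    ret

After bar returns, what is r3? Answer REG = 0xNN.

prologue: push r2 -> mem[0xe2]=0xc1, sp=0xe2
prologue: push r5 -> mem[0xe1]=0x36, sp=0xe1
body[0] add  r0, r3, r1 -> r0=0x01
body[1] sub  r3, r1, #52 -> r3=0x13
body[2] xor  r2, r0, r0 -> r2=0x00
body[3] mov  r5, r3 -> r5=0x13
body[4] mov  r3, r2 -> r3=0x00
body[5] mov  r6, r5 -> r6=0x13
body[6] sub  r3, r3, #30 -> r3=0xe2
epilogue: pop r5=0x36, sp=0xe2
epilogue: pop r2=0xc1, sp=0xe3
r3 is caller-saved -> body value

REG = 0xe2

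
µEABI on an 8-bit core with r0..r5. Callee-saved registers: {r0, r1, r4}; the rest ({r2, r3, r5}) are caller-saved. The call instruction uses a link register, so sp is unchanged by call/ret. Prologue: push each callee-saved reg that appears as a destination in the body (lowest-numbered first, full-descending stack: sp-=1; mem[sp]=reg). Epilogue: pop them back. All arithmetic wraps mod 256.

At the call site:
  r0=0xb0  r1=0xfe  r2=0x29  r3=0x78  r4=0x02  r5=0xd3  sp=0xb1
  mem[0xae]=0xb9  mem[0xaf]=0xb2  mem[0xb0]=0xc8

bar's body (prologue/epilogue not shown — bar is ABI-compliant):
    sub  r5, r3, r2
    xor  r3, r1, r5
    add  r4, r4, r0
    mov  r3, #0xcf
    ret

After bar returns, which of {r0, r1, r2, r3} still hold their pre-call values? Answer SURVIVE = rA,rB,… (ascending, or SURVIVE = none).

prologue: push r4 → mem[0xb0]=0x02, sp=0xb0
body[0] sub  r5, r3, r2 → r5=0x4f
body[1] xor  r3, r1, r5 → r3=0xb1
body[2] add  r4, r4, r0 → r4=0xb2
body[3] mov  r3, #0xcf → r3=0xcf
epilogue: pop r4=0x02, sp=0xb1
r0: callee-saved, written=False
r1: callee-saved, written=False
r2: caller-saved, written=False
r3: caller-saved, written=True

SURVIVE = r0,r1,r2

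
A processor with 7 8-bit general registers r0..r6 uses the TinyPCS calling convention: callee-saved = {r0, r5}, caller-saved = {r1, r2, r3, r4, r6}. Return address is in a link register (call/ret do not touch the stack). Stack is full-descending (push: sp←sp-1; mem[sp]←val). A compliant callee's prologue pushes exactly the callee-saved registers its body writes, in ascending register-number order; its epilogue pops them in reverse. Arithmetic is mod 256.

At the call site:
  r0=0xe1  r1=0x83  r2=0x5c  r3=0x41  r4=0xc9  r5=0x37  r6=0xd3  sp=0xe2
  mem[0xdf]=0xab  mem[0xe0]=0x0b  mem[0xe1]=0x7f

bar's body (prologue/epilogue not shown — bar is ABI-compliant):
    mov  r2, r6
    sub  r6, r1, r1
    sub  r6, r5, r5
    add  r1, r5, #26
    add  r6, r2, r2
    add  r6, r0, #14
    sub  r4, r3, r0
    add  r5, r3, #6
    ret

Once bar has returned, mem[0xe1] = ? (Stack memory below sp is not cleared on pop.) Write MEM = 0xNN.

MEM = 0x37

prologue: push r5 → mem[0xe1]=0x37, sp=0xe1
body[0] mov  r2, r6 → r2=0xd3
body[1] sub  r6, r1, r1 → r6=0x00
body[2] sub  r6, r5, r5 → r6=0x00
body[3] add  r1, r5, #26 → r1=0x51
body[4] add  r6, r2, r2 → r6=0xa6
body[5] add  r6, r0, #14 → r6=0xef
body[6] sub  r4, r3, r0 → r4=0x60
body[7] add  r5, r3, #6 → r5=0x47
epilogue: pop r5=0x37, sp=0xe2
prologue pushed ['r5'] at ['0xe1']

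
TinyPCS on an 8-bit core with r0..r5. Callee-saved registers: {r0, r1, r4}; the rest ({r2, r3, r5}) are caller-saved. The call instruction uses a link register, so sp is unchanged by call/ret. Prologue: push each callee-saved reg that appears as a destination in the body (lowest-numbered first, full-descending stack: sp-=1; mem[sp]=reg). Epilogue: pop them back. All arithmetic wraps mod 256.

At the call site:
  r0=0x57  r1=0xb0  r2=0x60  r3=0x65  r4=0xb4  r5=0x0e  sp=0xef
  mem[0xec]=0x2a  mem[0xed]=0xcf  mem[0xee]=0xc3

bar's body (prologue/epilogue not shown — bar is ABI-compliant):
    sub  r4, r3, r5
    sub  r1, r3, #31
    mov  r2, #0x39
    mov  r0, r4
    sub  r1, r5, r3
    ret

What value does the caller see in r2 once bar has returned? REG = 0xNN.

prologue: push r0 → mem[0xee]=0x57, sp=0xee
prologue: push r1 → mem[0xed]=0xb0, sp=0xed
prologue: push r4 → mem[0xec]=0xb4, sp=0xec
body[0] sub  r4, r3, r5 → r4=0x57
body[1] sub  r1, r3, #31 → r1=0x46
body[2] mov  r2, #0x39 → r2=0x39
body[3] mov  r0, r4 → r0=0x57
body[4] sub  r1, r5, r3 → r1=0xa9
epilogue: pop r4=0xb4, sp=0xed
epilogue: pop r1=0xb0, sp=0xee
epilogue: pop r0=0x57, sp=0xef
r2 is caller-saved → body value

REG = 0x39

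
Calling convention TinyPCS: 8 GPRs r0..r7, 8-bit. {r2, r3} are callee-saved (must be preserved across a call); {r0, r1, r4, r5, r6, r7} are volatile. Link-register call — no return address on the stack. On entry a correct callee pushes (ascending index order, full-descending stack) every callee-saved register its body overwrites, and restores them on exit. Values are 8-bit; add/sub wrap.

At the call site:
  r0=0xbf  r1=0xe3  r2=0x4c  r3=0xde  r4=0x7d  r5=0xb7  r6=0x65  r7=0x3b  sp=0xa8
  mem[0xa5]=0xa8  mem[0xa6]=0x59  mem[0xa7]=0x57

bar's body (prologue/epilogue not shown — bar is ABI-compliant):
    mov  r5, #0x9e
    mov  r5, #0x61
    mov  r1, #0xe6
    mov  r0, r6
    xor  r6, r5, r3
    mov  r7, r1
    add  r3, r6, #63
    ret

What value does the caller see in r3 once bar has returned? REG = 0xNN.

REG = 0xde

prologue: push r3 → mem[0xa7]=0xde, sp=0xa7
body[0] mov  r5, #0x9e → r5=0x9e
body[1] mov  r5, #0x61 → r5=0x61
body[2] mov  r1, #0xe6 → r1=0xe6
body[3] mov  r0, r6 → r0=0x65
body[4] xor  r6, r5, r3 → r6=0xbf
body[5] mov  r7, r1 → r7=0xe6
body[6] add  r3, r6, #63 → r3=0xfe
epilogue: pop r3=0xde, sp=0xa8
r3 is callee-saved → restored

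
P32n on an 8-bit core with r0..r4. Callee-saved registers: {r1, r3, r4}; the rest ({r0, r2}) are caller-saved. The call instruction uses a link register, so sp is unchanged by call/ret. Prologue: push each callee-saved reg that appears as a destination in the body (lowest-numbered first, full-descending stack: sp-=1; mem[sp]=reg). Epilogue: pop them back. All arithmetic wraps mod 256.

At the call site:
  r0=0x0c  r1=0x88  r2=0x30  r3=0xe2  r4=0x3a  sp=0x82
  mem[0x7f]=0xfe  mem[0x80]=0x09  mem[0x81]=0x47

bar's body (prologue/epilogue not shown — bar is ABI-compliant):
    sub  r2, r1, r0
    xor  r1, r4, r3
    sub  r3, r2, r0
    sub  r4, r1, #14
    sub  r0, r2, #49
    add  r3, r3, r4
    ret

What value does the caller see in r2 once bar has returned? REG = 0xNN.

REG = 0x7c

prologue: push r1 -> mem[0x81]=0x88, sp=0x81
prologue: push r3 -> mem[0x80]=0xe2, sp=0x80
prologue: push r4 -> mem[0x7f]=0x3a, sp=0x7f
body[0] sub  r2, r1, r0 -> r2=0x7c
body[1] xor  r1, r4, r3 -> r1=0xd8
body[2] sub  r3, r2, r0 -> r3=0x70
body[3] sub  r4, r1, #14 -> r4=0xca
body[4] sub  r0, r2, #49 -> r0=0x4b
body[5] add  r3, r3, r4 -> r3=0x3a
epilogue: pop r4=0x3a, sp=0x80
epilogue: pop r3=0xe2, sp=0x81
epilogue: pop r1=0x88, sp=0x82
r2 is caller-saved -> body value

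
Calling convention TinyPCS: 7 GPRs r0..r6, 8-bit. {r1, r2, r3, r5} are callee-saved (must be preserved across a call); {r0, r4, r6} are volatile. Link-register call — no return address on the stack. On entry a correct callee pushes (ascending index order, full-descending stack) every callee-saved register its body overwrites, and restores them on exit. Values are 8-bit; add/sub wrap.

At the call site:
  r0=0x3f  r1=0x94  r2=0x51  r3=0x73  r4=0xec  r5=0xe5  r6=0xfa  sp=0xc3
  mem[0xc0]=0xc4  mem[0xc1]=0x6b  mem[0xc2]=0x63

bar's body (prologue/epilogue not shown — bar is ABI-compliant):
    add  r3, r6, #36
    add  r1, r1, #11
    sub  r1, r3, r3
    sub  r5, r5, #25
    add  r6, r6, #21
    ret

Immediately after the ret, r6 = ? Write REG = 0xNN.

prologue: push r1 -> mem[0xc2]=0x94, sp=0xc2
prologue: push r3 -> mem[0xc1]=0x73, sp=0xc1
prologue: push r5 -> mem[0xc0]=0xe5, sp=0xc0
body[0] add  r3, r6, #36 -> r3=0x1e
body[1] add  r1, r1, #11 -> r1=0x9f
body[2] sub  r1, r3, r3 -> r1=0x00
body[3] sub  r5, r5, #25 -> r5=0xcc
body[4] add  r6, r6, #21 -> r6=0x0f
epilogue: pop r5=0xe5, sp=0xc1
epilogue: pop r3=0x73, sp=0xc2
epilogue: pop r1=0x94, sp=0xc3
r6 is caller-saved -> body value

REG = 0x0f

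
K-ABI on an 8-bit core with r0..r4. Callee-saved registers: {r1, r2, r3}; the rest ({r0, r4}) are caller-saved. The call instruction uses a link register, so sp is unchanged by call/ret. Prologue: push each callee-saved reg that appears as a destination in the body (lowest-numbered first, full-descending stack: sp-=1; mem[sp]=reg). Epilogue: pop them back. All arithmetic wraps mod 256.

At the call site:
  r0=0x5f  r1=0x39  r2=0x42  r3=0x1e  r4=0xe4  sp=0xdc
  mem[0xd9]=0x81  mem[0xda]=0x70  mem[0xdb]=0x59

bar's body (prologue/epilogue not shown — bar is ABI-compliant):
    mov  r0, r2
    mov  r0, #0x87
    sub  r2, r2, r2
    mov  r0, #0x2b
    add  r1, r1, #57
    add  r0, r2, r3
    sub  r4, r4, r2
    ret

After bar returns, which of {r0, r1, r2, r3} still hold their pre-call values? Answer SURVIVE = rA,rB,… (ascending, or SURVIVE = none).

prologue: push r1 -> mem[0xdb]=0x39, sp=0xdb
prologue: push r2 -> mem[0xda]=0x42, sp=0xda
body[0] mov  r0, r2 -> r0=0x42
body[1] mov  r0, #0x87 -> r0=0x87
body[2] sub  r2, r2, r2 -> r2=0x00
body[3] mov  r0, #0x2b -> r0=0x2b
body[4] add  r1, r1, #57 -> r1=0x72
body[5] add  r0, r2, r3 -> r0=0x1e
body[6] sub  r4, r4, r2 -> r4=0xe4
epilogue: pop r2=0x42, sp=0xdb
epilogue: pop r1=0x39, sp=0xdc
r0: caller-saved, written=True
r1: callee-saved, written=True
r2: callee-saved, written=True
r3: callee-saved, written=False

SURVIVE = r1,r2,r3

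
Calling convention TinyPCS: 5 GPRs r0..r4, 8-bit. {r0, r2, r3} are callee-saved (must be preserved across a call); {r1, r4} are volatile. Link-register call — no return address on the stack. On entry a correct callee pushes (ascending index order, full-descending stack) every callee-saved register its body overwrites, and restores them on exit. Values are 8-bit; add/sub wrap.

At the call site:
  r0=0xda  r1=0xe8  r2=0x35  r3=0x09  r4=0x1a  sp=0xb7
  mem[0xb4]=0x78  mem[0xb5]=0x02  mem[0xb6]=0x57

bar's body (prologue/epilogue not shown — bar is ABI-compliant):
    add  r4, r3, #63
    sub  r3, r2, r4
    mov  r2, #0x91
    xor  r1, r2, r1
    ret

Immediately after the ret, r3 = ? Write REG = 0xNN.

prologue: push r2 -> mem[0xb6]=0x35, sp=0xb6
prologue: push r3 -> mem[0xb5]=0x09, sp=0xb5
body[0] add  r4, r3, #63 -> r4=0x48
body[1] sub  r3, r2, r4 -> r3=0xed
body[2] mov  r2, #0x91 -> r2=0x91
body[3] xor  r1, r2, r1 -> r1=0x79
epilogue: pop r3=0x09, sp=0xb6
epilogue: pop r2=0x35, sp=0xb7
r3 is callee-saved -> restored

REG = 0x09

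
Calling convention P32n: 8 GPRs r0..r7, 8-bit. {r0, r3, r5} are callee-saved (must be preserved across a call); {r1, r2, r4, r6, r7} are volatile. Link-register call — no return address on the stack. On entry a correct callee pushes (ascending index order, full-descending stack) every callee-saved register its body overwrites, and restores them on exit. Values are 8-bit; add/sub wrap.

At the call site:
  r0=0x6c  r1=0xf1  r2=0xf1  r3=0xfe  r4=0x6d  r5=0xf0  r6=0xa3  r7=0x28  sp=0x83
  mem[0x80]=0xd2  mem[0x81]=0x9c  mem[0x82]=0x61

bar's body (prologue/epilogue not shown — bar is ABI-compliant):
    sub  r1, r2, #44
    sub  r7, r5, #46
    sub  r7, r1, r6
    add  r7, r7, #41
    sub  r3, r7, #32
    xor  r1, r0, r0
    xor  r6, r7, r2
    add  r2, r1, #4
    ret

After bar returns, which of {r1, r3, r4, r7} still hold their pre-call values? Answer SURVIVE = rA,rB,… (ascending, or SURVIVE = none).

prologue: push r3 → mem[0x82]=0xfe, sp=0x82
body[0] sub  r1, r2, #44 → r1=0xc5
body[1] sub  r7, r5, #46 → r7=0xc2
body[2] sub  r7, r1, r6 → r7=0x22
body[3] add  r7, r7, #41 → r7=0x4b
body[4] sub  r3, r7, #32 → r3=0x2b
body[5] xor  r1, r0, r0 → r1=0x00
body[6] xor  r6, r7, r2 → r6=0xba
body[7] add  r2, r1, #4 → r2=0x04
epilogue: pop r3=0xfe, sp=0x83
r1: caller-saved, written=True
r3: callee-saved, written=True
r4: caller-saved, written=False
r7: caller-saved, written=True

SURVIVE = r3,r4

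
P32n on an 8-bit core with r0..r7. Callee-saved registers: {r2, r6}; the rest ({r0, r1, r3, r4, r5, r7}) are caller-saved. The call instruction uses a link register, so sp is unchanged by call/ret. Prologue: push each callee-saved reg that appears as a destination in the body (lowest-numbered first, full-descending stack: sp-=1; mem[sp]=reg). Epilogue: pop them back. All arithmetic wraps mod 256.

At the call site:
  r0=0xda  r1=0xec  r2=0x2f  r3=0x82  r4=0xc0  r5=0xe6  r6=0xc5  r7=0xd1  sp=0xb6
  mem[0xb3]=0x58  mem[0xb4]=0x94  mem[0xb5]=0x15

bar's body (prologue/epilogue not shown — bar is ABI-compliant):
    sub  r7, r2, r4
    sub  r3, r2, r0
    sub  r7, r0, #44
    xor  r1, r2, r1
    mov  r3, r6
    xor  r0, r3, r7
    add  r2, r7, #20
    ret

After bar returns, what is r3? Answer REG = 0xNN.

prologue: push r2 → mem[0xb5]=0x2f, sp=0xb5
body[0] sub  r7, r2, r4 → r7=0x6f
body[1] sub  r3, r2, r0 → r3=0x55
body[2] sub  r7, r0, #44 → r7=0xae
body[3] xor  r1, r2, r1 → r1=0xc3
body[4] mov  r3, r6 → r3=0xc5
body[5] xor  r0, r3, r7 → r0=0x6b
body[6] add  r2, r7, #20 → r2=0xc2
epilogue: pop r2=0x2f, sp=0xb6
r3 is caller-saved → body value

REG = 0xc5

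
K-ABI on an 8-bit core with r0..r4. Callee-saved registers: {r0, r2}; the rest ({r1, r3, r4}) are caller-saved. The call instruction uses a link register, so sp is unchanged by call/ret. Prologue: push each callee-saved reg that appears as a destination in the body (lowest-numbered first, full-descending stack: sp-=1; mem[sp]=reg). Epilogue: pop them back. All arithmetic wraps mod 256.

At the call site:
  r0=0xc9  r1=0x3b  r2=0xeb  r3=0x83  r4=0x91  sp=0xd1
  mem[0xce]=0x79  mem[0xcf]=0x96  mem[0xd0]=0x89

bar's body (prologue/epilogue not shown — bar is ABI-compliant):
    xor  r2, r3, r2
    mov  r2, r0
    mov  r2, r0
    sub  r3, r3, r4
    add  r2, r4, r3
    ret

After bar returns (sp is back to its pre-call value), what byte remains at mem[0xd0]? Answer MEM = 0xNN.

MEM = 0xeb

prologue: push r2 → mem[0xd0]=0xeb, sp=0xd0
body[0] xor  r2, r3, r2 → r2=0x68
body[1] mov  r2, r0 → r2=0xc9
body[2] mov  r2, r0 → r2=0xc9
body[3] sub  r3, r3, r4 → r3=0xf2
body[4] add  r2, r4, r3 → r2=0x83
epilogue: pop r2=0xeb, sp=0xd1
prologue pushed ['r2'] at ['0xd0']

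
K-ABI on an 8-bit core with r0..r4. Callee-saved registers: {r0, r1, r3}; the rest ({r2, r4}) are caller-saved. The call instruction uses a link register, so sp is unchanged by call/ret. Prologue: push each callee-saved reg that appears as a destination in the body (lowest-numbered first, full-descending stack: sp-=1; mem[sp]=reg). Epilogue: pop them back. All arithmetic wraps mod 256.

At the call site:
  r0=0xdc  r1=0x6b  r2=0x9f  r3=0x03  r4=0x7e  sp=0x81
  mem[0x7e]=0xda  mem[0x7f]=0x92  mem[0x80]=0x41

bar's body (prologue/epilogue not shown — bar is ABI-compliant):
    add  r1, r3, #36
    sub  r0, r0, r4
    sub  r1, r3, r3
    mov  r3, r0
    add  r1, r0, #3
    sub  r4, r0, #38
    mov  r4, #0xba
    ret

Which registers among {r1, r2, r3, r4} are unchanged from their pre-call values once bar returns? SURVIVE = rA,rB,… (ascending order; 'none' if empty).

SURVIVE = r1,r2,r3

prologue: push r0 → mem[0x80]=0xdc, sp=0x80
prologue: push r1 → mem[0x7f]=0x6b, sp=0x7f
prologue: push r3 → mem[0x7e]=0x03, sp=0x7e
body[0] add  r1, r3, #36 → r1=0x27
body[1] sub  r0, r0, r4 → r0=0x5e
body[2] sub  r1, r3, r3 → r1=0x00
body[3] mov  r3, r0 → r3=0x5e
body[4] add  r1, r0, #3 → r1=0x61
body[5] sub  r4, r0, #38 → r4=0x38
body[6] mov  r4, #0xba → r4=0xba
epilogue: pop r3=0x03, sp=0x7f
epilogue: pop r1=0x6b, sp=0x80
epilogue: pop r0=0xdc, sp=0x81
r1: callee-saved, written=True
r2: caller-saved, written=False
r3: callee-saved, written=True
r4: caller-saved, written=True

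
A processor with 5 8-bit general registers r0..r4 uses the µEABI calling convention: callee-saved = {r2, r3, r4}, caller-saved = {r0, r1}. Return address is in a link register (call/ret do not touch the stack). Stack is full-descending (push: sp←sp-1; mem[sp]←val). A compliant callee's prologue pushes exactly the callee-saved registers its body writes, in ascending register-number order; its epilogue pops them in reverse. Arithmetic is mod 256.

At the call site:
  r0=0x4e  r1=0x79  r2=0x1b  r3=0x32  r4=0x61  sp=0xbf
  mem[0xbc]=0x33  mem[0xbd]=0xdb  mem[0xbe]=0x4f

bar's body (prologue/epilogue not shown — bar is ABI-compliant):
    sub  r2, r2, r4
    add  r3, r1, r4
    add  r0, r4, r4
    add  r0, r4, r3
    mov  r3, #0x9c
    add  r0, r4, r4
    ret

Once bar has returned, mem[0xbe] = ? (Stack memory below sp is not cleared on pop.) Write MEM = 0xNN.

MEM = 0x1b

prologue: push r2 → mem[0xbe]=0x1b, sp=0xbe
prologue: push r3 → mem[0xbd]=0x32, sp=0xbd
body[0] sub  r2, r2, r4 → r2=0xba
body[1] add  r3, r1, r4 → r3=0xda
body[2] add  r0, r4, r4 → r0=0xc2
body[3] add  r0, r4, r3 → r0=0x3b
body[4] mov  r3, #0x9c → r3=0x9c
body[5] add  r0, r4, r4 → r0=0xc2
epilogue: pop r3=0x32, sp=0xbe
epilogue: pop r2=0x1b, sp=0xbf
prologue pushed ['r2', 'r3'] at ['0xbe', '0xbd']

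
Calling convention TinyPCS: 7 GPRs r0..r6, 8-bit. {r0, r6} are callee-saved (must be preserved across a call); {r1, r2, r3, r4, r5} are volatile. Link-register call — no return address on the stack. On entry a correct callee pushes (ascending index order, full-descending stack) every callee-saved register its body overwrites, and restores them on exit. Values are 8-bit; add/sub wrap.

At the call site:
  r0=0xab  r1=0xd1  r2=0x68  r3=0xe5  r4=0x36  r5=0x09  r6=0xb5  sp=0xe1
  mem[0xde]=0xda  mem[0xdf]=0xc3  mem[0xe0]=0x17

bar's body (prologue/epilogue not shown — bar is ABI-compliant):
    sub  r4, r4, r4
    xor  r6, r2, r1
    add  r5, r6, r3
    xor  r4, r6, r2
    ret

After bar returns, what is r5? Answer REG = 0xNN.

REG = 0x9e

prologue: push r6 -> mem[0xe0]=0xb5, sp=0xe0
body[0] sub  r4, r4, r4 -> r4=0x00
body[1] xor  r6, r2, r1 -> r6=0xb9
body[2] add  r5, r6, r3 -> r5=0x9e
body[3] xor  r4, r6, r2 -> r4=0xd1
epilogue: pop r6=0xb5, sp=0xe1
r5 is caller-saved -> body value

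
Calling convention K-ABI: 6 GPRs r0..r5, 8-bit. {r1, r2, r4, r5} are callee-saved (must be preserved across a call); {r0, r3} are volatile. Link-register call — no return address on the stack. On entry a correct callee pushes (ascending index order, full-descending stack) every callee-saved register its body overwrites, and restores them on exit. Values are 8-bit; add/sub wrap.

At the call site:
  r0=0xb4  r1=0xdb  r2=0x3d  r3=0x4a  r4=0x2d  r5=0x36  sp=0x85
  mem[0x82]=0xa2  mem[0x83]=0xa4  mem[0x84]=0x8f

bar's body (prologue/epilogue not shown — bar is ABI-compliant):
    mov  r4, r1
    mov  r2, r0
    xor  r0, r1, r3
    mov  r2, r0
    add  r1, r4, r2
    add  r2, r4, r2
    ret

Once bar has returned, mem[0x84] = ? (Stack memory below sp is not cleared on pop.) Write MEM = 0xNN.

MEM = 0xdb

prologue: push r1 -> mem[0x84]=0xdb, sp=0x84
prologue: push r2 -> mem[0x83]=0x3d, sp=0x83
prologue: push r4 -> mem[0x82]=0x2d, sp=0x82
body[0] mov  r4, r1 -> r4=0xdb
body[1] mov  r2, r0 -> r2=0xb4
body[2] xor  r0, r1, r3 -> r0=0x91
body[3] mov  r2, r0 -> r2=0x91
body[4] add  r1, r4, r2 -> r1=0x6c
body[5] add  r2, r4, r2 -> r2=0x6c
epilogue: pop r4=0x2d, sp=0x83
epilogue: pop r2=0x3d, sp=0x84
epilogue: pop r1=0xdb, sp=0x85
prologue pushed ['r1', 'r2', 'r4'] at ['0x84', '0x83', '0x82']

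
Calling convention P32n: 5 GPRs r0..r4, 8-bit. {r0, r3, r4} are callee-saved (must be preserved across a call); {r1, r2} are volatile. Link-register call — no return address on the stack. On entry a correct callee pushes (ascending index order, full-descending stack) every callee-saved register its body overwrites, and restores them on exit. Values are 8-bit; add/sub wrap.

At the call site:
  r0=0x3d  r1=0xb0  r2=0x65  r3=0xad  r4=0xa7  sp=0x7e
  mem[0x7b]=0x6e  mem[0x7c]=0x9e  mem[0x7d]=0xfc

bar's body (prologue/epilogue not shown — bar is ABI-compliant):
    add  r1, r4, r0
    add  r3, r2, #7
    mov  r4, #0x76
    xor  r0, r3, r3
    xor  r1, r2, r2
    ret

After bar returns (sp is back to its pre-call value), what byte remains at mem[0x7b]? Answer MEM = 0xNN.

prologue: push r0 -> mem[0x7d]=0x3d, sp=0x7d
prologue: push r3 -> mem[0x7c]=0xad, sp=0x7c
prologue: push r4 -> mem[0x7b]=0xa7, sp=0x7b
body[0] add  r1, r4, r0 -> r1=0xe4
body[1] add  r3, r2, #7 -> r3=0x6c
body[2] mov  r4, #0x76 -> r4=0x76
body[3] xor  r0, r3, r3 -> r0=0x00
body[4] xor  r1, r2, r2 -> r1=0x00
epilogue: pop r4=0xa7, sp=0x7c
epilogue: pop r3=0xad, sp=0x7d
epilogue: pop r0=0x3d, sp=0x7e
prologue pushed ['r0', 'r3', 'r4'] at ['0x7d', '0x7c', '0x7b']

MEM = 0xa7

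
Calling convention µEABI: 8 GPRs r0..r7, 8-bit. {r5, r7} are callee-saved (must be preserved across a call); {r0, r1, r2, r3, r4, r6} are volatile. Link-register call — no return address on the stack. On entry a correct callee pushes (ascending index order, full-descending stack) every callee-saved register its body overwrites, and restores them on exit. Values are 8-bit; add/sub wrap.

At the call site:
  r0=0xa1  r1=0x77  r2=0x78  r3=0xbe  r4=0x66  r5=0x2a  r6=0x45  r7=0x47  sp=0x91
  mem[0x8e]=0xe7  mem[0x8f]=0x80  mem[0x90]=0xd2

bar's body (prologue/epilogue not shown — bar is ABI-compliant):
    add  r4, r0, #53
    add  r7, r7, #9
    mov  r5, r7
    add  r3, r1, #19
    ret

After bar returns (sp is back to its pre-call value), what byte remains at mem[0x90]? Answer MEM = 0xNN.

MEM = 0x2a

prologue: push r5 -> mem[0x90]=0x2a, sp=0x90
prologue: push r7 -> mem[0x8f]=0x47, sp=0x8f
body[0] add  r4, r0, #53 -> r4=0xd6
body[1] add  r7, r7, #9 -> r7=0x50
body[2] mov  r5, r7 -> r5=0x50
body[3] add  r3, r1, #19 -> r3=0x8a
epilogue: pop r7=0x47, sp=0x90
epilogue: pop r5=0x2a, sp=0x91
prologue pushed ['r5', 'r7'] at ['0x90', '0x8f']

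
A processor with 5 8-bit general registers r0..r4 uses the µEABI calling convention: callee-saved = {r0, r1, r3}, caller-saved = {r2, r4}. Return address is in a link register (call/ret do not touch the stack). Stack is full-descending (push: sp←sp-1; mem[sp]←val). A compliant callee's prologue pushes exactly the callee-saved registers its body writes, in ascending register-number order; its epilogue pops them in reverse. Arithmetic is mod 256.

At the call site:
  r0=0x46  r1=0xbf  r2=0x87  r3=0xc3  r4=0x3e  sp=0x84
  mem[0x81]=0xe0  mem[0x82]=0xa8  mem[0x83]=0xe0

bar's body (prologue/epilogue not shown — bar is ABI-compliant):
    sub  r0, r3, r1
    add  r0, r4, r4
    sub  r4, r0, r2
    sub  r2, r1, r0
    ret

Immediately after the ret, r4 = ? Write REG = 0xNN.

prologue: push r0 → mem[0x83]=0x46, sp=0x83
body[0] sub  r0, r3, r1 → r0=0x04
body[1] add  r0, r4, r4 → r0=0x7c
body[2] sub  r4, r0, r2 → r4=0xf5
body[3] sub  r2, r1, r0 → r2=0x43
epilogue: pop r0=0x46, sp=0x84
r4 is caller-saved → body value

REG = 0xf5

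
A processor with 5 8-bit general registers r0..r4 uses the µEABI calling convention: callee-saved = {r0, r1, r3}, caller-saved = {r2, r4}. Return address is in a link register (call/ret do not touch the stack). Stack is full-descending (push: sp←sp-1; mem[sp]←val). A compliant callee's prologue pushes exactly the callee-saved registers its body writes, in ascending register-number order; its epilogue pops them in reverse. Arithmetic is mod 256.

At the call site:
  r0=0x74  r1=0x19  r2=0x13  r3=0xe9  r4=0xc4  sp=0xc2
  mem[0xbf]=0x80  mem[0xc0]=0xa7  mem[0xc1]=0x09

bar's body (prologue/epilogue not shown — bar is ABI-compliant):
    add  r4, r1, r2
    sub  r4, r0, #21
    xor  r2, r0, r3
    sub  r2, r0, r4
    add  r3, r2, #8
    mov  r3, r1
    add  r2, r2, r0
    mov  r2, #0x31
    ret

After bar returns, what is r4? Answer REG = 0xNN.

REG = 0x5f

prologue: push r3 -> mem[0xc1]=0xe9, sp=0xc1
body[0] add  r4, r1, r2 -> r4=0x2c
body[1] sub  r4, r0, #21 -> r4=0x5f
body[2] xor  r2, r0, r3 -> r2=0x9d
body[3] sub  r2, r0, r4 -> r2=0x15
body[4] add  r3, r2, #8 -> r3=0x1d
body[5] mov  r3, r1 -> r3=0x19
body[6] add  r2, r2, r0 -> r2=0x89
body[7] mov  r2, #0x31 -> r2=0x31
epilogue: pop r3=0xe9, sp=0xc2
r4 is caller-saved -> body value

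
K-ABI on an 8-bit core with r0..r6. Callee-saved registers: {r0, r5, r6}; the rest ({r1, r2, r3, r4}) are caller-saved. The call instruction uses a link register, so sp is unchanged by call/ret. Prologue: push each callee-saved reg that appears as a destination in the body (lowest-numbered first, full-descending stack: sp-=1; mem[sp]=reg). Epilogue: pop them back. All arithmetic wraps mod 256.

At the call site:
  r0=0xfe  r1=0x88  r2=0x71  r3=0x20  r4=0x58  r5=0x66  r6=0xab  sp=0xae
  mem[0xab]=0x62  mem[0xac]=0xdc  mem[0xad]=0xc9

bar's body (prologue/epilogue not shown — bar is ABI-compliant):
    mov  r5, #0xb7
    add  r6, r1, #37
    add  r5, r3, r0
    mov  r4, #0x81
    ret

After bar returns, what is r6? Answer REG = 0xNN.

prologue: push r5 -> mem[0xad]=0x66, sp=0xad
prologue: push r6 -> mem[0xac]=0xab, sp=0xac
body[0] mov  r5, #0xb7 -> r5=0xb7
body[1] add  r6, r1, #37 -> r6=0xad
body[2] add  r5, r3, r0 -> r5=0x1e
body[3] mov  r4, #0x81 -> r4=0x81
epilogue: pop r6=0xab, sp=0xad
epilogue: pop r5=0x66, sp=0xae
r6 is callee-saved -> restored

REG = 0xab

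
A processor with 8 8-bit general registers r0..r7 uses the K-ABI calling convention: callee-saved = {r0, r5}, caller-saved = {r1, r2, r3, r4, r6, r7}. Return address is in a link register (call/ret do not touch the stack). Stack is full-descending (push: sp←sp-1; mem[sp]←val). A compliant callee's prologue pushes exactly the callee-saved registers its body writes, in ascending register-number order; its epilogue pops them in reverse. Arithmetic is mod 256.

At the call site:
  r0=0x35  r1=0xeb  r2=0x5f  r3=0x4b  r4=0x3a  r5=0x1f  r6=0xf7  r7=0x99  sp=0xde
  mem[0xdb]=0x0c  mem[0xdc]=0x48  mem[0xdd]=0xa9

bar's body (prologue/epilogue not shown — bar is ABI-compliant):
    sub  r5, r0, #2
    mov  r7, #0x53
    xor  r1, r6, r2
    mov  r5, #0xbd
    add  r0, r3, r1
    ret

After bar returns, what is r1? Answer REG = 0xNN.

REG = 0xa8

prologue: push r0 → mem[0xdd]=0x35, sp=0xdd
prologue: push r5 → mem[0xdc]=0x1f, sp=0xdc
body[0] sub  r5, r0, #2 → r5=0x33
body[1] mov  r7, #0x53 → r7=0x53
body[2] xor  r1, r6, r2 → r1=0xa8
body[3] mov  r5, #0xbd → r5=0xbd
body[4] add  r0, r3, r1 → r0=0xf3
epilogue: pop r5=0x1f, sp=0xdd
epilogue: pop r0=0x35, sp=0xde
r1 is caller-saved → body value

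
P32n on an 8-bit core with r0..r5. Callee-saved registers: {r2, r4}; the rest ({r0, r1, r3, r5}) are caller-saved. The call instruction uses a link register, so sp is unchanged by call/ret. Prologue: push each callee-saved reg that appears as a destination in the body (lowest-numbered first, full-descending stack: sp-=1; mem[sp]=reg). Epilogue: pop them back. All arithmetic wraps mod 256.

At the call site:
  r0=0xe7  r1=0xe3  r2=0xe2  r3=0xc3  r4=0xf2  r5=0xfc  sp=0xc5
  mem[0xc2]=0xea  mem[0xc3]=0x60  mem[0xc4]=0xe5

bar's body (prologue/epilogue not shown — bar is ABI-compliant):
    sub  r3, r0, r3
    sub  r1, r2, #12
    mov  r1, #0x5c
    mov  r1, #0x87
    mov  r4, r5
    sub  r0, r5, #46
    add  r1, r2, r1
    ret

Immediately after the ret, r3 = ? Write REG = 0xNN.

REG = 0x24

prologue: push r4 → mem[0xc4]=0xf2, sp=0xc4
body[0] sub  r3, r0, r3 → r3=0x24
body[1] sub  r1, r2, #12 → r1=0xd6
body[2] mov  r1, #0x5c → r1=0x5c
body[3] mov  r1, #0x87 → r1=0x87
body[4] mov  r4, r5 → r4=0xfc
body[5] sub  r0, r5, #46 → r0=0xce
body[6] add  r1, r2, r1 → r1=0x69
epilogue: pop r4=0xf2, sp=0xc5
r3 is caller-saved → body value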